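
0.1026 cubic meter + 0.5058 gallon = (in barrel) 0.1026 cubic meter = 0.1026 m^3. 1 gallon = 0.0037854118 m^3, so 0.5058 gallon = 0.5058 * 0.0037854118 = 0.0019146613 m^3. Sum: 0.1026 + 0.0019146613 = 0.10451466 m^3. 1 barrel = 0.15898729 m^3, so 0.10451466 m^3 = 0.10451466 / 0.15898729 = 0.65737744 barrel ≈ 0.6574 barrel (4 s.f.). Final answer: 0.6574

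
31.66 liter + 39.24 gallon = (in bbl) 1 liter = 0.001 m^3, so 31.66 liter = 31.66 * 0.001 = 0.03166 m^3. 1 gallon = 0.0037854118 m^3, so 39.24 gallon = 39.24 * 0.0037854118 = 0.14853956 m^3. Sum: 0.03166 + 0.14853956 = 0.18019956 m^3. 1 bbl = 0.15898729 m^3, so 0.18019956 m^3 = 0.18019956 / 0.15898729 = 1.1334211 bbl ≈ 1.133 bbl (4 s.f.). Final answer: 1.133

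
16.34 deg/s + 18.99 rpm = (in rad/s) 1 deg/s = 0.017453293 rad/s, so 16.34 deg/s = 16.34 * 0.017453293 = 0.2851868 rad/s. 1 rpm = 0.10471976 rad/s, so 18.99 rpm = 18.99 * 0.10471976 = 1.9886281 rad/s. Sum: 0.2851868 + 1.9886281 = 2.2738149 rad/s. Result: 2.2738149 rad/s ≈ 2.274 rad/s (4 s.f.). Final answer: 2.274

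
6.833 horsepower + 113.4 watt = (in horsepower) 1 horsepower = 745.69987 W, so 6.833 horsepower = 6.833 * 745.69987 = 5095.3672 W. 113.4 watt = 113.4 W. Sum: 5095.3672 + 113.4 = 5208.7672 W. 1 horsepower = 745.69987 W, so 5208.7672 W = 5208.7672 / 745.69987 = 6.9850719 horsepower ≈ 6.985 horsepower (4 s.f.). Final answer: 6.985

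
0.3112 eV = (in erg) 4.986e-13. Check: 1 eV = 1.6021766e-19 J, so 0.3112 eV = 0.3112 * 1.6021766e-19 = 4.9859737e-20 J. 1 erg = 1e-07 J, so 4.9859737e-20 J = 4.9859737e-20 / 1e-07 = 4.9859737e-13 erg ≈ 4.986e-13 erg (4 s.f.).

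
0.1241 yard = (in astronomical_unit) 7.585e-13. Check: 1 yard = 0.9144 m, so 0.1241 yard = 0.1241 * 0.9144 = 0.11347704 m. 1 astronomical_unit = 1.4959787e+11 m, so 0.11347704 m = 0.11347704 / 1.4959787e+11 = 7.5854716e-13 astronomical_unit ≈ 7.585e-13 astronomical_unit (4 s.f.).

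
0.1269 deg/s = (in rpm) 1 deg/s = 0.017453293 rad/s, so 0.1269 deg/s = 0.1269 * 0.017453293 = 0.0022148228 rad/s. 1 rpm = 0.10471976 rad/s, so 0.0022148228 rad/s = 0.0022148228 / 0.10471976 = 0.02115 rpm. Final answer: 0.02115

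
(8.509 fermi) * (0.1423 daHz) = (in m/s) 1.211e-14. Check: 1 fermi = 1e-15 m, so 8.509 fermi = 8.509 * 1e-15 = 8.509e-15 m. 1 daHz = 10 Hz, so 0.1423 daHz = 0.1423 * 10 = 1.423 Hz. Combine: 8.509e-15 m * 1.423 Hz = 1.2108307e-14 m/s. Result: 1.2108307e-14 m/s ≈ 1.211e-14 m/s (4 s.f.).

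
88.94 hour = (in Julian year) 0.01015. Check: 1 hour = 3600 s, so 88.94 hour = 88.94 * 3600 = 320184 s. 1 Julian year = 31557600 s, so 320184 s = 320184 / 31557600 = 0.010146019 Julian year ≈ 0.01015 Julian year (4 s.f.).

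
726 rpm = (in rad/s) 1 rpm = 0.10471976 rad/s, so 726 rpm = 726 * 0.10471976 = 76.026542 rad/s. Result: 76.026542 rad/s ≈ 76.03 rad/s (4 s.f.). Final answer: 76.03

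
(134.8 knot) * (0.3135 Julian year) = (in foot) 2.251e+09. Check: 1 knot = 0.51444444 m/s, so 134.8 knot = 134.8 * 0.51444444 = 69.347111 m/s. 1 Julian year = 31557600 s, so 0.3135 Julian year = 0.3135 * 31557600 = 9893307.6 s. Combine: 69.347111 m/s * 9893307.6 s = 6.860723e+08 m. 1 foot = 0.3048 m, so 6.860723e+08 m = 6.860723e+08 / 0.3048 = 2.2508934e+09 foot ≈ 2.251e+09 foot (4 s.f.).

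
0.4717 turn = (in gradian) 1 turn = 6.2831853 rad, so 0.4717 turn = 0.4717 * 6.2831853 = 2.9637785 rad. 1 gradian = 0.015707963 rad, so 2.9637785 rad = 2.9637785 / 0.015707963 = 188.68 gradian ≈ 188.7 gradian (4 s.f.). Final answer: 188.7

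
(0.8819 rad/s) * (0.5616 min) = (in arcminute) 1.022e+05. Check: 0.8819 rad/s is already in rad/s. 1 min = 60 s, so 0.5616 min = 0.5616 * 60 = 33.696 s. Combine: 0.8819 rad/s * 33.696 s = 29.716502 rad. 1 arcminute = 0.00029088821 rad, so 29.716502 rad = 29.716502 / 0.00029088821 = 102157.81 arcminute ≈ 1.022e+05 arcminute (4 s.f.).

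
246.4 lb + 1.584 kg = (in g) 1.133e+05. Check: 1 lb = 0.45359237 kg, so 246.4 lb = 246.4 * 0.45359237 = 111.76516 kg. 1.584 kg is already in kg. Sum: 111.76516 + 1.584 = 113.34916 kg. 1 g = 0.001 kg, so 113.34916 kg = 113.34916 / 0.001 = 113349.16 g ≈ 1.133e+05 g (4 s.f.).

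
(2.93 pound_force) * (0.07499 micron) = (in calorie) 1 pound_force = 4.4482216 N, so 2.93 pound_force = 2.93 * 4.4482216 = 13.033289 N. 1 micron = 1e-06 m, so 0.07499 micron = 0.07499 * 1e-06 = 7.499e-08 m. Combine: 13.033289 N * 7.499e-08 m = 9.7736637e-07 J. 1 calorie = 4.184 J, so 9.7736637e-07 J = 9.7736637e-07 / 4.184 = 2.3359617e-07 calorie ≈ 2.336e-07 calorie (4 s.f.). Final answer: 2.336e-07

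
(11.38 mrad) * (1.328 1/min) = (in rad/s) 1 mrad = 0.001 rad, so 11.38 mrad = 11.38 * 0.001 = 0.01138 rad. 1 1/min = 0.016666667 Hz, so 1.328 1/min = 1.328 * 0.016666667 = 0.022133333 Hz. Combine: 0.01138 rad * 0.022133333 Hz = 0.00025187733 rad/s. Result: 0.00025187733 rad/s ≈ 0.0002519 rad/s (4 s.f.). Final answer: 0.0002519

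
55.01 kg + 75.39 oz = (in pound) 55.01 kg is already in kg. 1 oz = 0.028349523 kg, so 75.39 oz = 75.39 * 0.028349523 = 2.1372705 kg. Sum: 55.01 + 2.1372705 = 57.147271 kg. 1 pound = 0.45359237 kg, so 57.147271 kg = 57.147271 / 0.45359237 = 125.98817 pound ≈ 126 pound (4 s.f.). Final answer: 126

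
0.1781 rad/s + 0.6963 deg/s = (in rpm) 1.817. Check: 0.1781 rad/s is already in rad/s. 1 deg/s = 0.017453293 rad/s, so 0.6963 deg/s = 0.6963 * 0.017453293 = 0.012152728 rad/s. Sum: 0.1781 + 0.012152728 = 0.19025273 rad/s. 1 rpm = 0.10471976 rad/s, so 0.19025273 rad/s = 0.19025273 / 0.10471976 = 1.8167797 rpm ≈ 1.817 rpm (4 s.f.).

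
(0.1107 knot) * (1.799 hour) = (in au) 2.465e-09. Check: 1 knot = 0.51444444 m/s, so 0.1107 knot = 0.1107 * 0.51444444 = 0.056949 m/s. 1 hour = 3600 s, so 1.799 hour = 1.799 * 3600 = 6476.4 s. Combine: 0.056949 m/s * 6476.4 s = 368.8245 m. 1 au = 1.4959787e+11 m, so 368.8245 m = 368.8245 / 1.4959787e+11 = 2.4654395e-09 au ≈ 2.465e-09 au (4 s.f.).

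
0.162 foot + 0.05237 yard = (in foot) 0.3191. Check: 1 foot = 0.3048 m, so 0.162 foot = 0.162 * 0.3048 = 0.0493776 m. 1 yard = 0.9144 m, so 0.05237 yard = 0.05237 * 0.9144 = 0.047887128 m. Sum: 0.0493776 + 0.047887128 = 0.097264728 m. 1 foot = 0.3048 m, so 0.097264728 m = 0.097264728 / 0.3048 = 0.31911 foot ≈ 0.3191 foot (4 s.f.).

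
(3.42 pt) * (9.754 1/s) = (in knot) 0.02288. Check: 1 pt = 0.00035277778 m, so 3.42 pt = 3.42 * 0.00035277778 = 0.0012065 m. 9.754 1/s = 9.754 Hz. Combine: 0.0012065 m * 9.754 Hz = 0.011768201 m/s. 1 knot = 0.51444444 m/s, so 0.011768201 m/s = 0.011768201 / 0.51444444 = 0.022875553 knot ≈ 0.02288 knot (4 s.f.).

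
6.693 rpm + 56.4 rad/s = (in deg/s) 1 rpm = 0.10471976 rad/s, so 6.693 rpm = 6.693 * 0.10471976 = 0.70088932 rad/s. 56.4 rad/s is already in rad/s. Sum: 0.70088932 + 56.4 = 57.100889 rad/s. 1 deg/s = 0.017453293 rad/s, so 57.100889 rad/s = 57.100889 / 0.017453293 = 3271.64 deg/s ≈ 3272 deg/s (4 s.f.). Final answer: 3272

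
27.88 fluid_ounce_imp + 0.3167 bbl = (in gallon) 1 fluid_ounce_imp = 2.8413063e-05 m^3, so 27.88 fluid_ounce_imp = 27.88 * 2.8413063e-05 = 0.00079215618 m^3. 1 bbl = 0.15898729 m^3, so 0.3167 bbl = 0.3167 * 0.15898729 = 0.050351276 m^3. Sum: 0.00079215618 + 0.050351276 = 0.051143432 m^3. 1 gallon = 0.0037854118 m^3, so 0.051143432 m^3 = 0.051143432 / 0.0037854118 = 13.510666 gallon ≈ 13.51 gallon (4 s.f.). Final answer: 13.51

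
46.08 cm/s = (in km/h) 1 cm/s = 0.01 m/s, so 46.08 cm/s = 46.08 * 0.01 = 0.4608 m/s. 1 km/h = 0.27777778 m/s, so 0.4608 m/s = 0.4608 / 0.27777778 = 1.65888 km/h ≈ 1.659 km/h (4 s.f.). Final answer: 1.659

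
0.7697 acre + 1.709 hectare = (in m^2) 1 acre = 4046.8564 m^2, so 0.7697 acre = 0.7697 * 4046.8564 = 3114.8654 m^2. 1 hectare = 10000 m^2, so 1.709 hectare = 1.709 * 10000 = 17090 m^2. Sum: 3114.8654 + 17090 = 20204.865 m^2. Result: 20204.865 m^2 ≈ 2.02e+04 m^2 (4 s.f.). Final answer: 2.02e+04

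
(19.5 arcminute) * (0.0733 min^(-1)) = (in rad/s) 1 arcminute = 0.00029088821 rad, so 19.5 arcminute = 19.5 * 0.00029088821 = 0.0056723201 rad. 1 min^(-1) = 0.016666667 Hz, so 0.0733 min^(-1) = 0.0733 * 0.016666667 = 0.0012216667 Hz. Combine: 0.0056723201 rad * 0.0012216667 Hz = 6.9296844e-06 rad/s. Result: 6.9296844e-06 rad/s ≈ 6.93e-06 rad/s (4 s.f.). Final answer: 6.93e-06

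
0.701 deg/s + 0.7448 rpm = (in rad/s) 0.09023. Check: 1 deg/s = 0.017453293 rad/s, so 0.701 deg/s = 0.701 * 0.017453293 = 0.012234758 rad/s. 1 rpm = 0.10471976 rad/s, so 0.7448 rpm = 0.7448 * 0.10471976 = 0.077995274 rad/s. Sum: 0.012234758 + 0.077995274 = 0.090230032 rad/s. Result: 0.090230032 rad/s ≈ 0.09023 rad/s (4 s.f.).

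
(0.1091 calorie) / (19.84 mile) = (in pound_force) 3.214e-06. Check: 1 calorie = 4.184 J, so 0.1091 calorie = 0.1091 * 4.184 = 0.4564744 J. 1 mile = 1609.344 m, so 19.84 mile = 19.84 * 1609.344 = 31929.385 m. Combine: 0.4564744 J / 31929.385 m = 1.4296373e-05 N. 1 pound_force = 4.4482216 N, so 1.4296373e-05 N = 1.4296373e-05 / 4.4482216 = 3.2139525e-06 pound_force ≈ 3.214e-06 pound_force (4 s.f.).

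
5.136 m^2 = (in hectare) 1 hectare = 10000 m^2, so 5.136 m^2 = 5.136 / 10000 = 0.0005136 hectare. Final answer: 0.0005136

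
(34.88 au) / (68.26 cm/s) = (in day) 1 au = 1.4959787e+11 m, so 34.88 au = 34.88 * 1.4959787e+11 = 5.2179737e+12 m. 1 cm/s = 0.01 m/s, so 68.26 cm/s = 68.26 * 0.01 = 0.6826 m/s. Combine: 5.2179737e+12 m / 0.6826 m/s = 7.6442627e+12 s. 1 day = 86400 s, so 7.6442627e+12 s = 7.6442627e+12 / 86400 = 88475263 day ≈ 8.848e+07 day (4 s.f.). Final answer: 8.848e+07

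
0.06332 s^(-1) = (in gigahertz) 6.332e-11. Check: 0.06332 s^(-1) = 0.06332 Hz. 1 gigahertz = 1e+09 Hz, so 0.06332 Hz = 0.06332 / 1e+09 = 6.332e-11 gigahertz.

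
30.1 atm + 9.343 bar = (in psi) 577.9. Check: 1 atm = 101325 Pa, so 30.1 atm = 30.1 * 101325 = 3049882.5 Pa. 1 bar = 100000 Pa, so 9.343 bar = 9.343 * 100000 = 934300 Pa. Sum: 3049882.5 + 934300 = 3984182.5 Pa. 1 psi = 6894.7573 Pa, so 3984182.5 Pa = 3984182.5 / 6894.7573 = 577.85682 psi ≈ 577.9 psi (4 s.f.).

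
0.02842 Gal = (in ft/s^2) 0.0009324. Check: 1 Gal = 0.01 m/s^2, so 0.02842 Gal = 0.02842 * 0.01 = 0.0002842 m/s^2. 1 ft/s^2 = 0.3048 m/s^2, so 0.0002842 m/s^2 = 0.0002842 / 0.3048 = 0.0009324147 ft/s^2 ≈ 0.0009324 ft/s^2 (4 s.f.).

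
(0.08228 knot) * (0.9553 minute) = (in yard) 1 knot = 0.51444444 m/s, so 0.08228 knot = 0.08228 * 0.51444444 = 0.042328489 m/s. 1 minute = 60 s, so 0.9553 minute = 0.9553 * 60 = 57.318 s. Combine: 0.042328489 m/s * 57.318 s = 2.4261843 m. 1 yard = 0.9144 m, so 2.4261843 m = 2.4261843 / 0.9144 = 2.6533074 yard ≈ 2.653 yard (4 s.f.). Final answer: 2.653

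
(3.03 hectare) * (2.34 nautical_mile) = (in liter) 1.313e+11. Check: 1 hectare = 10000 m^2, so 3.03 hectare = 3.03 * 10000 = 30300 m^2. 1 nautical_mile = 1852 m, so 2.34 nautical_mile = 2.34 * 1852 = 4333.68 m. Combine: 30300 m^2 * 4333.68 m = 1.313105e+08 m^3. 1 liter = 0.001 m^3, so 1.313105e+08 m^3 = 1.313105e+08 / 0.001 = 1.313105e+11 liter ≈ 1.313e+11 liter (4 s.f.).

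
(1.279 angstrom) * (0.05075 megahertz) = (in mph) 1 angstrom = 1e-10 m, so 1.279 angstrom = 1.279 * 1e-10 = 1.279e-10 m. 1 megahertz = 1000000 Hz, so 0.05075 megahertz = 0.05075 * 1000000 = 50750 Hz. Combine: 1.279e-10 m * 50750 Hz = 6.490925e-06 m/s. 1 mph = 0.44704 m/s, so 6.490925e-06 m/s = 6.490925e-06 / 0.44704 = 1.4519786e-05 mph ≈ 1.452e-05 mph (4 s.f.). Final answer: 1.452e-05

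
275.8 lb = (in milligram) 1 lb = 0.45359237 kg, so 275.8 lb = 275.8 * 0.45359237 = 125.10078 kg. 1 milligram = 1e-06 kg, so 125.10078 kg = 125.10078 / 1e-06 = 1.2510078e+08 milligram ≈ 1.251e+08 milligram (4 s.f.). Final answer: 1.251e+08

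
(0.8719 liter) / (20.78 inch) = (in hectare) 1.652e-07. Check: 1 liter = 0.001 m^3, so 0.8719 liter = 0.8719 * 0.001 = 0.0008719 m^3. 1 inch = 0.0254 m, so 20.78 inch = 20.78 * 0.0254 = 0.527812 m. Combine: 0.0008719 m^3 / 0.527812 m = 0.0016519139 m^2. 1 hectare = 10000 m^2, so 0.0016519139 m^2 = 0.0016519139 / 10000 = 1.6519139e-07 hectare ≈ 1.652e-07 hectare (4 s.f.).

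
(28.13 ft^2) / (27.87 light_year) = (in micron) 1 ft^2 = 0.09290304 m^2, so 28.13 ft^2 = 28.13 * 0.09290304 = 2.6133625 m^2. 1 light_year = 9.4607305e+15 m, so 27.87 light_year = 27.87 * 9.4607305e+15 = 2.6367056e+17 m. Combine: 2.6133625 m^2 / 2.6367056e+17 m = 9.9114688e-18 m. 1 micron = 1e-06 m, so 9.9114688e-18 m = 9.9114688e-18 / 1e-06 = 9.9114688e-12 micron ≈ 9.911e-12 micron (4 s.f.). Final answer: 9.911e-12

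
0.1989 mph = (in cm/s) 1 mph = 0.44704 m/s, so 0.1989 mph = 0.1989 * 0.44704 = 0.088916256 m/s. 1 cm/s = 0.01 m/s, so 0.088916256 m/s = 0.088916256 / 0.01 = 8.8916256 cm/s ≈ 8.892 cm/s (4 s.f.). Final answer: 8.892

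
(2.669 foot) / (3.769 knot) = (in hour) 0.0001165. Check: 1 foot = 0.3048 m, so 2.669 foot = 2.669 * 0.3048 = 0.8135112 m. 1 knot = 0.51444444 m/s, so 3.769 knot = 3.769 * 0.51444444 = 1.9389411 m/s. Combine: 0.8135112 m / 1.9389411 m/s = 0.41956468 s. 1 hour = 3600 s, so 0.41956468 s = 0.41956468 / 3600 = 0.00011654574 hour ≈ 0.0001165 hour (4 s.f.).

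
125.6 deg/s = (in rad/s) 2.192. Check: 1 deg/s = 0.017453293 rad/s, so 125.6 deg/s = 125.6 * 0.017453293 = 2.1921335 rad/s. Result: 2.1921335 rad/s ≈ 2.192 rad/s (4 s.f.).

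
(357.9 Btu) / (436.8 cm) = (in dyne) 1 Btu = 1055.0559 J, so 357.9 Btu = 357.9 * 1055.0559 = 377604.49 J. 1 cm = 0.01 m, so 436.8 cm = 436.8 * 0.01 = 4.368 m. Combine: 377604.49 J / 4.368 m = 86447.914 N. 1 dyne = 1e-05 N, so 86447.914 N = 86447.914 / 1e-05 = 8.6447914e+09 dyne ≈ 8.645e+09 dyne (4 s.f.). Final answer: 8.645e+09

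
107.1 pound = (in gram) 1 pound = 0.45359237 kg, so 107.1 pound = 107.1 * 0.45359237 = 48.579743 kg. 1 gram = 0.001 kg, so 48.579743 kg = 48.579743 / 0.001 = 48579.743 gram ≈ 4.858e+04 gram (4 s.f.). Final answer: 4.858e+04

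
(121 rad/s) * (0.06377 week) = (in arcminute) 1.604e+10. Check: 121 rad/s is already in rad/s. 1 week = 604800 s, so 0.06377 week = 0.06377 * 604800 = 38568.096 s. Combine: 121 rad/s * 38568.096 s = 4666739.6 rad. 1 arcminute = 0.00029088821 rad, so 4666739.6 rad = 4666739.6 / 0.00029088821 = 1.6043069e+10 arcminute ≈ 1.604e+10 arcminute (4 s.f.).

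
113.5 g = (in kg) 0.1135. Check: 1 g = 0.001 kg, so 113.5 g = 113.5 * 0.001 = 0.1135 kg. Result: 0.1135 kg.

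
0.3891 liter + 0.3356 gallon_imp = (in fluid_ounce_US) 64.75. Check: 1 liter = 0.001 m^3, so 0.3891 liter = 0.3891 * 0.001 = 0.0003891 m^3. 1 gallon_imp = 0.00454609 m^3, so 0.3356 gallon_imp = 0.3356 * 0.00454609 = 0.0015256678 m^3. Sum: 0.0003891 + 0.0015256678 = 0.0019147678 m^3. 1 fluid_ounce_US = 2.957353e-05 m^3, so 0.0019147678 m^3 = 0.0019147678 / 2.957353e-05 = 64.746002 fluid_ounce_US ≈ 64.75 fluid_ounce_US (4 s.f.).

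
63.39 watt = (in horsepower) 0.08501. Check: 63.39 watt = 63.39 W. 1 horsepower = 745.69987 W, so 63.39 W = 63.39 / 745.69987 = 0.08500739 horsepower ≈ 0.08501 horsepower (4 s.f.).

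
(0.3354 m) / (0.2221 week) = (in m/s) 2.497e-06. Check: 0.3354 m is already in m. 1 week = 604800 s, so 0.2221 week = 0.2221 * 604800 = 134326.08 s. Combine: 0.3354 m / 134326.08 s = 2.496909e-06 m/s. Result: 2.496909e-06 m/s ≈ 2.497e-06 m/s (4 s.f.).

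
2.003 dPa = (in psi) 2.905e-05. Check: 1 dPa = 0.1 Pa, so 2.003 dPa = 2.003 * 0.1 = 0.2003 Pa. 1 psi = 6894.7573 Pa, so 0.2003 Pa = 0.2003 / 6894.7573 = 2.9051059e-05 psi ≈ 2.905e-05 psi (4 s.f.).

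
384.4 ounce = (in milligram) 1.09e+07. Check: 1 ounce = 0.028349523 kg, so 384.4 ounce = 384.4 * 0.028349523 = 10.897557 kg. 1 milligram = 1e-06 kg, so 10.897557 kg = 10.897557 / 1e-06 = 10897557 milligram ≈ 1.09e+07 milligram (4 s.f.).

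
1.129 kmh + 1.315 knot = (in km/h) 3.564. Check: 1 kmh = 0.27777778 m/s, so 1.129 kmh = 1.129 * 0.27777778 = 0.31361111 m/s. 1 knot = 0.51444444 m/s, so 1.315 knot = 1.315 * 0.51444444 = 0.67649444 m/s. Sum: 0.31361111 + 0.67649444 = 0.99010556 m/s. 1 km/h = 0.27777778 m/s, so 0.99010556 m/s = 0.99010556 / 0.27777778 = 3.56438 km/h ≈ 3.564 km/h (4 s.f.).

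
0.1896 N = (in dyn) 1.896e+04. Check: 1 dyn = 1e-05 N, so 0.1896 N = 0.1896 / 1e-05 = 18960 dyn ≈ 1.896e+04 dyn (4 s.f.).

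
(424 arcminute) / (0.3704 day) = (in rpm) 3.68e-05. Check: 1 arcminute = 0.00029088821 rad, so 424 arcminute = 424 * 0.00029088821 = 0.1233366 rad. 1 day = 86400 s, so 0.3704 day = 0.3704 * 86400 = 32002.56 s. Combine: 0.1233366 rad / 32002.56 s = 3.8539604e-06 rad/s. 1 rpm = 0.10471976 rad/s, so 3.8539604e-06 rad/s = 3.8539604e-06 / 0.10471976 = 3.6802611e-05 rpm ≈ 3.68e-05 rpm (4 s.f.).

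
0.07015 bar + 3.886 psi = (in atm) 1 bar = 100000 Pa, so 0.07015 bar = 0.07015 * 100000 = 7015 Pa. 1 psi = 6894.7573 Pa, so 3.886 psi = 3.886 * 6894.7573 = 26793.027 Pa. Sum: 7015 + 26793.027 = 33808.027 Pa. 1 atm = 101325 Pa, so 33808.027 Pa = 33808.027 / 101325 = 0.33365928 atm ≈ 0.3337 atm (4 s.f.). Final answer: 0.3337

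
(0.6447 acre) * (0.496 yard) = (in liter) 1 acre = 4046.8564 m^2, so 0.6447 acre = 0.6447 * 4046.8564 = 2609.0083 m^2. 1 yard = 0.9144 m, so 0.496 yard = 0.496 * 0.9144 = 0.4535424 m. Combine: 2609.0083 m^2 * 0.4535424 m = 1183.2959 m^3. 1 liter = 0.001 m^3, so 1183.2959 m^3 = 1183.2959 / 0.001 = 1183295.9 liter ≈ 1.183e+06 liter (4 s.f.). Final answer: 1.183e+06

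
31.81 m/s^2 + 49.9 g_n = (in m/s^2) 31.81 m/s^2 is already in m/s^2. 1 g_n = 9.80665 m/s^2, so 49.9 g_n = 49.9 * 9.80665 = 489.35183 m/s^2. Sum: 31.81 + 489.35183 = 521.16183 m/s^2. Result: 521.16183 m/s^2 ≈ 521.2 m/s^2 (4 s.f.). Final answer: 521.2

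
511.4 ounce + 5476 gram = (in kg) 1 ounce = 0.028349523 kg, so 511.4 ounce = 511.4 * 0.028349523 = 14.497946 kg. 1 gram = 0.001 kg, so 5476 gram = 5476 * 0.001 = 5.476 kg. Sum: 14.497946 + 5.476 = 19.973946 kg. Result: 19.973946 kg ≈ 19.97 kg (4 s.f.). Final answer: 19.97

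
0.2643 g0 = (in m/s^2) 1 g0 = 9.80665 m/s^2, so 0.2643 g0 = 0.2643 * 9.80665 = 2.5918976 m/s^2. Result: 2.5918976 m/s^2 ≈ 2.592 m/s^2 (4 s.f.). Final answer: 2.592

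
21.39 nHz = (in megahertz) 2.139e-14. Check: 1 nHz = 1e-09 Hz, so 21.39 nHz = 21.39 * 1e-09 = 2.139e-08 Hz. 1 megahertz = 1000000 Hz, so 2.139e-08 Hz = 2.139e-08 / 1000000 = 2.139e-14 megahertz.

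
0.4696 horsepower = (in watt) 1 horsepower = 745.69987 W, so 0.4696 horsepower = 0.4696 * 745.69987 = 350.18066 W. 350.18066 W = 350.18066 watt ≈ 350.2 watt (4 s.f.). Final answer: 350.2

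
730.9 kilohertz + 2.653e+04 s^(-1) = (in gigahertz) 1 kilohertz = 1000 Hz, so 730.9 kilohertz = 730.9 * 1000 = 730900 Hz. 2.653e+04 s^(-1) = 26530 Hz. Sum: 730900 + 26530 = 757430 Hz. 1 gigahertz = 1e+09 Hz, so 757430 Hz = 757430 / 1e+09 = 0.00075743 gigahertz ≈ 0.0007574 gigahertz (4 s.f.). Final answer: 0.0007574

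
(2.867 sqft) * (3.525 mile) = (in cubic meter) 1 sqft = 0.09290304 m^2, so 2.867 sqft = 2.867 * 0.09290304 = 0.26635302 m^2. 1 mile = 1609.344 m, so 3.525 mile = 3.525 * 1609.344 = 5672.9376 m. Combine: 0.26635302 m^2 * 5672.9376 m = 1511.004 m^3. 1511.004 m^3 = 1511.004 cubic meter ≈ 1511 cubic meter (4 s.f.). Final answer: 1511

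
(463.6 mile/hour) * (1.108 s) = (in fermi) 1 mile/hour = 0.44704 m/s, so 463.6 mile/hour = 463.6 * 0.44704 = 207.24774 m/s. 1.108 s is already in s. Combine: 207.24774 m/s * 1.108 s = 229.6305 m. 1 fermi = 1e-15 m, so 229.6305 m = 229.6305 / 1e-15 = 2.296305e+17 fermi ≈ 2.296e+17 fermi (4 s.f.). Final answer: 2.296e+17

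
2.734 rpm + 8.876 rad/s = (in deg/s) 525. Check: 1 rpm = 0.10471976 rad/s, so 2.734 rpm = 2.734 * 0.10471976 = 0.28630381 rad/s. 8.876 rad/s is already in rad/s. Sum: 0.28630381 + 8.876 = 9.1623038 rad/s. 1 deg/s = 0.017453293 rad/s, so 9.1623038 rad/s = 9.1623038 / 0.017453293 = 524.96134 deg/s ≈ 525 deg/s (4 s.f.).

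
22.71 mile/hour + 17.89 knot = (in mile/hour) 1 mile/hour = 0.44704 m/s, so 22.71 mile/hour = 22.71 * 0.44704 = 10.152278 m/s. 1 knot = 0.51444444 m/s, so 17.89 knot = 17.89 * 0.51444444 = 9.2034111 m/s. Sum: 10.152278 + 9.2034111 = 19.35569 m/s. 1 mile/hour = 0.44704 m/s, so 19.35569 m/s = 19.35569 / 0.44704 = 43.297444 mile/hour ≈ 43.3 mile/hour (4 s.f.). Final answer: 43.3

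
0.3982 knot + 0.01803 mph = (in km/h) 1 knot = 0.51444444 m/s, so 0.3982 knot = 0.3982 * 0.51444444 = 0.20485178 m/s. 1 mph = 0.44704 m/s, so 0.01803 mph = 0.01803 * 0.44704 = 0.0080601312 m/s. Sum: 0.20485178 + 0.0080601312 = 0.21291191 m/s. 1 km/h = 0.27777778 m/s, so 0.21291191 m/s = 0.21291191 / 0.27777778 = 0.76648287 km/h ≈ 0.7665 km/h (4 s.f.). Final answer: 0.7665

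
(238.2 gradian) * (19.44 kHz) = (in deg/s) 1 gradian = 0.015707963 rad, so 238.2 gradian = 238.2 * 0.015707963 = 3.7416369 rad. 1 kHz = 1000 Hz, so 19.44 kHz = 19.44 * 1000 = 19440 Hz. Combine: 3.7416369 rad * 19440 Hz = 72737.42 rad/s. 1 deg/s = 0.017453293 rad/s, so 72737.42 rad/s = 72737.42 / 0.017453293 = 4167547.2 deg/s ≈ 4.168e+06 deg/s (4 s.f.). Final answer: 4.168e+06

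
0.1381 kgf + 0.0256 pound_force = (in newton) 1 kgf = 9.80665 N, so 0.1381 kgf = 0.1381 * 9.80665 = 1.3542984 N. 1 pound_force = 4.4482216 N, so 0.0256 pound_force = 0.0256 * 4.4482216 = 0.11387447 N. Sum: 1.3542984 + 0.11387447 = 1.4681728 N. 1.4681728 N = 1.4681728 newton ≈ 1.468 newton (4 s.f.). Final answer: 1.468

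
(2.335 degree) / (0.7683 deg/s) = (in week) 1 degree = 0.017453293 rad, so 2.335 degree = 2.335 * 0.017453293 = 0.040753438 rad. 1 deg/s = 0.017453293 rad/s, so 0.7683 deg/s = 0.7683 * 0.017453293 = 0.013409365 rad/s. Combine: 0.040753438 rad / 0.013409365 rad/s = 3.0391774 s. 1 week = 604800 s, so 3.0391774 s = 3.0391774 / 604800 = 5.0250949e-06 week ≈ 5.025e-06 week (4 s.f.). Final answer: 5.025e-06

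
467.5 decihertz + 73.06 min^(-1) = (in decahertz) 1 decihertz = 0.1 Hz, so 467.5 decihertz = 467.5 * 0.1 = 46.75 Hz. 1 min^(-1) = 0.016666667 Hz, so 73.06 min^(-1) = 73.06 * 0.016666667 = 1.2176667 Hz. Sum: 46.75 + 1.2176667 = 47.967667 Hz. 1 decahertz = 10 Hz, so 47.967667 Hz = 47.967667 / 10 = 4.7967667 decahertz ≈ 4.797 decahertz (4 s.f.). Final answer: 4.797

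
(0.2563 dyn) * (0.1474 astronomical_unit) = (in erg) 1 dyn = 1e-05 N, so 0.2563 dyn = 0.2563 * 1e-05 = 2.563e-06 N. 1 astronomical_unit = 1.4959787e+11 m, so 0.1474 astronomical_unit = 0.1474 * 1.4959787e+11 = 2.2050726e+10 m. Combine: 2.563e-06 N * 2.2050726e+10 m = 56516.011 J. 1 erg = 1e-07 J, so 56516.011 J = 56516.011 / 1e-07 = 5.6516011e+11 erg ≈ 5.652e+11 erg (4 s.f.). Final answer: 5.652e+11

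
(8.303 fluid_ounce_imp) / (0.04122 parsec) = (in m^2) 1.855e-19. Check: 1 fluid_ounce_imp = 2.8413063e-05 m^3, so 8.303 fluid_ounce_imp = 8.303 * 2.8413063e-05 = 0.00023591366 m^3. 1 parsec = 3.0856776e+16 m, so 0.04122 parsec = 0.04122 * 3.0856776e+16 = 1.2719163e+15 m. Combine: 0.00023591366 m^3 / 1.2719163e+15 m = 1.8547892e-19 m^2. Result: 1.8547892e-19 m^2 ≈ 1.855e-19 m^2 (4 s.f.).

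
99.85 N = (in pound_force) 22.45. Check: 1 pound_force = 4.4482216 N, so 99.85 N = 99.85 / 4.4482216 = 22.447173 pound_force ≈ 22.45 pound_force (4 s.f.).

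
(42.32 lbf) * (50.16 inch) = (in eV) 1.497e+21. Check: 1 lbf = 4.4482216 N, so 42.32 lbf = 42.32 * 4.4482216 = 188.24874 N. 1 inch = 0.0254 m, so 50.16 inch = 50.16 * 0.0254 = 1.274064 m. Combine: 188.24874 N * 1.274064 m = 239.84094 J. 1 eV = 1.6021766e-19 J, so 239.84094 J = 239.84094 / 1.6021766e-19 = 1.4969694e+21 eV ≈ 1.497e+21 eV (4 s.f.).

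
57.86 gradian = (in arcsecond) 1 gradian = 0.015707963 rad, so 57.86 gradian = 57.86 * 0.015707963 = 0.90886275 rad. 1 arcsecond = 4.8481368e-06 rad, so 0.90886275 rad = 0.90886275 / 4.8481368e-06 = 187466.4 arcsecond ≈ 1.875e+05 arcsecond (4 s.f.). Final answer: 1.875e+05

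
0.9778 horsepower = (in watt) 729.1. Check: 1 horsepower = 745.69987 W, so 0.9778 horsepower = 0.9778 * 745.69987 = 729.14533 W. 729.14533 W = 729.14533 watt ≈ 729.1 watt (4 s.f.).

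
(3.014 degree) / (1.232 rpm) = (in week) 1 degree = 0.017453293 rad, so 3.014 degree = 3.014 * 0.017453293 = 0.052604224 rad. 1 rpm = 0.10471976 rad/s, so 1.232 rpm = 1.232 * 0.10471976 = 0.12901474 rad/s. Combine: 0.052604224 rad / 0.12901474 rad/s = 0.4077381 s. 1 week = 604800 s, so 0.4077381 s = 0.4077381 / 604800 = 6.7417013e-07 week ≈ 6.742e-07 week (4 s.f.). Final answer: 6.742e-07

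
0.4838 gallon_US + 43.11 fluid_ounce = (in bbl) 0.01954. Check: 1 gallon_US = 0.0037854118 m^3, so 0.4838 gallon_US = 0.4838 * 0.0037854118 = 0.0018313822 m^3. 1 fluid_ounce = 2.957353e-05 m^3, so 43.11 fluid_ounce = 43.11 * 2.957353e-05 = 0.0012749149 m^3. Sum: 0.0018313822 + 0.0012749149 = 0.0031062971 m^3. 1 bbl = 0.15898729 m^3, so 0.0031062971 m^3 = 0.0031062971 / 0.15898729 = 0.019538021 bbl ≈ 0.01954 bbl (4 s.f.).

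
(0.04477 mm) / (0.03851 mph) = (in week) 1 mm = 0.001 m, so 0.04477 mm = 0.04477 * 0.001 = 4.477e-05 m. 1 mph = 0.44704 m/s, so 0.03851 mph = 0.03851 * 0.44704 = 0.01721551 m/s. Combine: 4.477e-05 m / 0.01721551 m/s = 0.0026005619 s. 1 week = 604800 s, so 0.0026005619 s = 0.0026005619 / 604800 = 4.2998708e-09 week ≈ 4.3e-09 week (4 s.f.). Final answer: 4.3e-09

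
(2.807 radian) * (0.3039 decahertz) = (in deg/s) 488.8. Check: 2.807 radian = 2.807 rad. 1 decahertz = 10 Hz, so 0.3039 decahertz = 0.3039 * 10 = 3.039 Hz. Combine: 2.807 rad * 3.039 Hz = 8.530473 rad/s. 1 deg/s = 0.017453293 rad/s, so 8.530473 rad/s = 8.530473 / 0.017453293 = 488.7601 deg/s ≈ 488.8 deg/s (4 s.f.).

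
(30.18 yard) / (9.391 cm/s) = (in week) 1 yard = 0.9144 m, so 30.18 yard = 30.18 * 0.9144 = 27.596592 m. 1 cm/s = 0.01 m/s, so 9.391 cm/s = 9.391 * 0.01 = 0.09391 m/s. Combine: 27.596592 m / 0.09391 m/s = 293.86212 s. 1 week = 604800 s, so 293.86212 s = 293.86212 / 604800 = 0.00048588314 week ≈ 0.0004859 week (4 s.f.). Final answer: 0.0004859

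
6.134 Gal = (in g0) 1 Gal = 0.01 m/s^2, so 6.134 Gal = 6.134 * 0.01 = 0.06134 m/s^2. 1 g0 = 9.80665 m/s^2, so 0.06134 m/s^2 = 0.06134 / 9.80665 = 0.0062549393 g0 ≈ 0.006255 g0 (4 s.f.). Final answer: 0.006255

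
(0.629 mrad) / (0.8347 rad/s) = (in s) 0.0007536. Check: 1 mrad = 0.001 rad, so 0.629 mrad = 0.629 * 0.001 = 0.000629 rad. 0.8347 rad/s is already in rad/s. Combine: 0.000629 rad / 0.8347 rad/s = 0.00075356415 s. Result: 0.00075356415 s ≈ 0.0007536 s (4 s.f.).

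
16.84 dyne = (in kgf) 1.717e-05. Check: 1 dyne = 1e-05 N, so 16.84 dyne = 16.84 * 1e-05 = 0.0001684 N. 1 kgf = 9.80665 N, so 0.0001684 N = 0.0001684 / 9.80665 = 1.7172021e-05 kgf ≈ 1.717e-05 kgf (4 s.f.).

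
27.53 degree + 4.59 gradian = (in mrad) 552.6. Check: 1 degree = 0.017453293 rad, so 27.53 degree = 27.53 * 0.017453293 = 0.48048914 rad. 1 gradian = 0.015707963 rad, so 4.59 gradian = 4.59 * 0.015707963 = 0.072099551 rad. Sum: 0.48048914 + 0.072099551 = 0.55258869 rad. 1 mrad = 0.001 rad, so 0.55258869 rad = 0.55258869 / 0.001 = 552.58869 mrad ≈ 552.6 mrad (4 s.f.).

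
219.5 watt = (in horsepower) 0.2944. Check: 219.5 watt = 219.5 W. 1 horsepower = 745.69987 W, so 219.5 W = 219.5 / 745.69987 = 0.29435435 horsepower ≈ 0.2944 horsepower (4 s.f.).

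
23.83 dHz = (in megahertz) 2.383e-06. Check: 1 dHz = 0.1 Hz, so 23.83 dHz = 23.83 * 0.1 = 2.383 Hz. 1 megahertz = 1000000 Hz, so 2.383 Hz = 2.383 / 1000000 = 2.383e-06 megahertz.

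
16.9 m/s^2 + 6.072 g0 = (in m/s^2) 16.9 m/s^2 is already in m/s^2. 1 g0 = 9.80665 m/s^2, so 6.072 g0 = 6.072 * 9.80665 = 59.545979 m/s^2. Sum: 16.9 + 59.545979 = 76.445979 m/s^2. Result: 76.445979 m/s^2 ≈ 76.45 m/s^2 (4 s.f.). Final answer: 76.45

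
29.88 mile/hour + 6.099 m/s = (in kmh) 70.04. Check: 1 mile/hour = 0.44704 m/s, so 29.88 mile/hour = 29.88 * 0.44704 = 13.357555 m/s. 6.099 m/s is already in m/s. Sum: 13.357555 + 6.099 = 19.456555 m/s. 1 kmh = 0.27777778 m/s, so 19.456555 m/s = 19.456555 / 0.27777778 = 70.043599 kmh ≈ 70.04 kmh (4 s.f.).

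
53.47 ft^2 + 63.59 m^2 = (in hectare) 0.006856. Check: 1 ft^2 = 0.09290304 m^2, so 53.47 ft^2 = 53.47 * 0.09290304 = 4.9675255 m^2. 63.59 m^2 is already in m^2. Sum: 4.9675255 + 63.59 = 68.557526 m^2. 1 hectare = 10000 m^2, so 68.557526 m^2 = 68.557526 / 10000 = 0.0068557526 hectare ≈ 0.006856 hectare (4 s.f.).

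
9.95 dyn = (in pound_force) 2.237e-05. Check: 1 dyn = 1e-05 N, so 9.95 dyn = 9.95 * 1e-05 = 9.95e-05 N. 1 pound_force = 4.4482216 N, so 9.95e-05 N = 9.95e-05 / 4.4482216 = 2.236849e-05 pound_force ≈ 2.237e-05 pound_force (4 s.f.).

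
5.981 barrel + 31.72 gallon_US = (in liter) 1071. Check: 1 barrel = 0.15898729 m^3, so 5.981 barrel = 5.981 * 0.15898729 = 0.95090301 m^3. 1 gallon_US = 0.0037854118 m^3, so 31.72 gallon_US = 31.72 * 0.0037854118 = 0.12007326 m^3. Sum: 0.95090301 + 0.12007326 = 1.0709763 m^3. 1 liter = 0.001 m^3, so 1.0709763 m^3 = 1.0709763 / 0.001 = 1070.9763 liter ≈ 1071 liter (4 s.f.).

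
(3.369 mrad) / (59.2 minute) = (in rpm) 9.057e-06. Check: 1 mrad = 0.001 rad, so 3.369 mrad = 3.369 * 0.001 = 0.003369 rad. 1 minute = 60 s, so 59.2 minute = 59.2 * 60 = 3552 s. Combine: 0.003369 rad / 3552 s = 9.4847973e-07 rad/s. 1 rpm = 0.10471976 rad/s, so 9.4847973e-07 rad/s = 9.4847973e-07 / 0.10471976 = 9.0573142e-06 rpm ≈ 9.057e-06 rpm (4 s.f.).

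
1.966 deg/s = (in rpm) 0.3277. Check: 1 deg/s = 0.017453293 rad/s, so 1.966 deg/s = 1.966 * 0.017453293 = 0.034313173 rad/s. 1 rpm = 0.10471976 rad/s, so 0.034313173 rad/s = 0.034313173 / 0.10471976 = 0.32766667 rpm ≈ 0.3277 rpm (4 s.f.).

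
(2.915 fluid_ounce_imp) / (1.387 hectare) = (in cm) 1 fluid_ounce_imp = 2.8413063e-05 m^3, so 2.915 fluid_ounce_imp = 2.915 * 2.8413063e-05 = 8.2824077e-05 m^3. 1 hectare = 10000 m^2, so 1.387 hectare = 1.387 * 10000 = 13870 m^2. Combine: 8.2824077e-05 m^3 / 13870 m^2 = 5.9714547e-09 m. 1 cm = 0.01 m, so 5.9714547e-09 m = 5.9714547e-09 / 0.01 = 5.9714547e-07 cm ≈ 5.971e-07 cm (4 s.f.). Final answer: 5.971e-07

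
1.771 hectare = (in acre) 1 hectare = 10000 m^2, so 1.771 hectare = 1.771 * 10000 = 17710 m^2. 1 acre = 4046.8564 m^2, so 17710 m^2 = 17710 / 4046.8564 = 4.3762363 acre ≈ 4.376 acre (4 s.f.). Final answer: 4.376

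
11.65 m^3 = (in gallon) 3078. Check: 1 gallon = 0.0037854118 m^3, so 11.65 m^3 = 11.65 / 0.0037854118 = 3077.6044 gallon ≈ 3078 gallon (4 s.f.).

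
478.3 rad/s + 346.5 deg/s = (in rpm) 4625. Check: 478.3 rad/s is already in rad/s. 1 deg/s = 0.017453293 rad/s, so 346.5 deg/s = 346.5 * 0.017453293 = 6.0475659 rad/s. Sum: 478.3 + 6.0475659 = 484.34757 rad/s. 1 rpm = 0.10471976 rad/s, so 484.34757 rad/s = 484.34757 / 0.10471976 = 4625.1786 rpm ≈ 4625 rpm (4 s.f.).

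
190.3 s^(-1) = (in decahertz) 190.3 s^(-1) = 190.3 Hz. 1 decahertz = 10 Hz, so 190.3 Hz = 190.3 / 10 = 19.03 decahertz. Final answer: 19.03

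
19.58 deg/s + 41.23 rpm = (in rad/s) 4.659. Check: 1 deg/s = 0.017453293 rad/s, so 19.58 deg/s = 19.58 * 0.017453293 = 0.34173547 rad/s. 1 rpm = 0.10471976 rad/s, so 41.23 rpm = 41.23 * 0.10471976 = 4.3175955 rad/s. Sum: 0.34173547 + 4.3175955 = 4.659331 rad/s. Result: 4.659331 rad/s ≈ 4.659 rad/s (4 s.f.).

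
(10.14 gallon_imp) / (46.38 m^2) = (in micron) 993.9. Check: 1 gallon_imp = 0.00454609 m^3, so 10.14 gallon_imp = 10.14 * 0.00454609 = 0.046097353 m^3. 46.38 m^2 is already in m^2. Combine: 0.046097353 m^3 / 46.38 m^2 = 0.00099390583 m. 1 micron = 1e-06 m, so 0.00099390583 m = 0.00099390583 / 1e-06 = 993.90583 micron ≈ 993.9 micron (4 s.f.).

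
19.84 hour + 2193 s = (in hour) 20.45. Check: 1 hour = 3600 s, so 19.84 hour = 19.84 * 3600 = 71424 s. 2193 s is already in s. Sum: 71424 + 2193 = 73617 s. 1 hour = 3600 s, so 73617 s = 73617 / 3600 = 20.449167 hour ≈ 20.45 hour (4 s.f.).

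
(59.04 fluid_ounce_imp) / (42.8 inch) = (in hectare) 1.543e-07. Check: 1 fluid_ounce_imp = 2.8413063e-05 m^3, so 59.04 fluid_ounce_imp = 59.04 * 2.8413063e-05 = 0.0016775072 m^3. 1 inch = 0.0254 m, so 42.8 inch = 42.8 * 0.0254 = 1.08712 m. Combine: 0.0016775072 m^3 / 1.08712 m = 0.0015430746 m^2. 1 hectare = 10000 m^2, so 0.0015430746 m^2 = 0.0015430746 / 10000 = 1.5430746e-07 hectare ≈ 1.543e-07 hectare (4 s.f.).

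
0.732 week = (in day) 5.124. Check: 1 week = 604800 s, so 0.732 week = 0.732 * 604800 = 442713.6 s. 1 day = 86400 s, so 442713.6 s = 442713.6 / 86400 = 5.124 day.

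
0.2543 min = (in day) 0.0001766. Check: 1 min = 60 s, so 0.2543 min = 0.2543 * 60 = 15.258 s. 1 day = 86400 s, so 15.258 s = 15.258 / 86400 = 0.00017659722 day ≈ 0.0001766 day (4 s.f.).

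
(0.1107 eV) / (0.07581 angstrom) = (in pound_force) 1 eV = 1.6021766e-19 J, so 0.1107 eV = 0.1107 * 1.6021766e-19 = 1.7736095e-20 J. 1 angstrom = 1e-10 m, so 0.07581 angstrom = 0.07581 * 1e-10 = 7.581e-12 m. Combine: 1.7736095e-20 J / 7.581e-12 m = 2.3395456e-09 N. 1 pound_force = 4.4482216 N, so 2.3395456e-09 N = 2.3395456e-09 / 4.4482216 = 5.2595078e-10 pound_force ≈ 5.26e-10 pound_force (4 s.f.). Final answer: 5.26e-10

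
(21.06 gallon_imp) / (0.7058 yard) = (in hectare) 1 gallon_imp = 0.00454609 m^3, so 21.06 gallon_imp = 21.06 * 0.00454609 = 0.095740655 m^3. 1 yard = 0.9144 m, so 0.7058 yard = 0.7058 * 0.9144 = 0.64538352 m. Combine: 0.095740655 m^3 / 0.64538352 m = 0.14834692 m^2. 1 hectare = 10000 m^2, so 0.14834692 m^2 = 0.14834692 / 10000 = 1.4834692e-05 hectare ≈ 1.483e-05 hectare (4 s.f.). Final answer: 1.483e-05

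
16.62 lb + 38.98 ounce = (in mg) 8.644e+06. Check: 1 lb = 0.45359237 kg, so 16.62 lb = 16.62 * 0.45359237 = 7.5387052 kg. 1 ounce = 0.028349523 kg, so 38.98 ounce = 38.98 * 0.028349523 = 1.1050644 kg. Sum: 7.5387052 + 1.1050644 = 8.6437696 kg. 1 mg = 1e-06 kg, so 8.6437696 kg = 8.6437696 / 1e-06 = 8643769.6 mg ≈ 8.644e+06 mg (4 s.f.).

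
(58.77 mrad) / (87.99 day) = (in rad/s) 1 mrad = 0.001 rad, so 58.77 mrad = 58.77 * 0.001 = 0.05877 rad. 1 day = 86400 s, so 87.99 day = 87.99 * 86400 = 7602336 s. Combine: 0.05877 rad / 7602336 s = 7.7305186e-09 rad/s. Result: 7.7305186e-09 rad/s ≈ 7.731e-09 rad/s (4 s.f.). Final answer: 7.731e-09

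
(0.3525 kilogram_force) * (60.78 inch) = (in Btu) 1 kilogram_force = 9.80665 N, so 0.3525 kilogram_force = 0.3525 * 9.80665 = 3.4568441 N. 1 inch = 0.0254 m, so 60.78 inch = 60.78 * 0.0254 = 1.543812 m. Combine: 3.4568441 N * 1.543812 m = 5.3367174 J. 1 Btu = 1055.0559 J, so 5.3367174 J = 5.3367174 / 1055.0559 = 0.0050582322 Btu ≈ 0.005058 Btu (4 s.f.). Final answer: 0.005058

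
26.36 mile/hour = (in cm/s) 1 mile/hour = 0.44704 m/s, so 26.36 mile/hour = 26.36 * 0.44704 = 11.783974 m/s. 1 cm/s = 0.01 m/s, so 11.783974 m/s = 11.783974 / 0.01 = 1178.3974 cm/s ≈ 1178 cm/s (4 s.f.). Final answer: 1178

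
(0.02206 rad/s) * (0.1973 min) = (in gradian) 0.02206 rad/s is already in rad/s. 1 min = 60 s, so 0.1973 min = 0.1973 * 60 = 11.838 s. Combine: 0.02206 rad/s * 11.838 s = 0.26114628 rad. 1 gradian = 0.015707963 rad, so 0.26114628 rad = 0.26114628 / 0.015707963 = 16.625089 gradian ≈ 16.63 gradian (4 s.f.). Final answer: 16.63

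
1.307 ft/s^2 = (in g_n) 1 ft/s^2 = 0.3048 m/s^2, so 1.307 ft/s^2 = 1.307 * 0.3048 = 0.3983736 m/s^2. 1 g_n = 9.80665 m/s^2, so 0.3983736 m/s^2 = 0.3983736 / 9.80665 = 0.040622802 g_n ≈ 0.04062 g_n (4 s.f.). Final answer: 0.04062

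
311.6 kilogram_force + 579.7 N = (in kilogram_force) 1 kilogram_force = 9.80665 N, so 311.6 kilogram_force = 311.6 * 9.80665 = 3055.7521 N. 579.7 N is already in N. Sum: 3055.7521 + 579.7 = 3635.4521 N. 1 kilogram_force = 9.80665 N, so 3635.4521 N = 3635.4521 / 9.80665 = 370.71295 kilogram_force ≈ 370.7 kilogram_force (4 s.f.). Final answer: 370.7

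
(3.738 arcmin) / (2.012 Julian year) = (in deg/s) 9.812e-10. Check: 1 arcmin = 0.00029088821 rad, so 3.738 arcmin = 3.738 * 0.00029088821 = 0.0010873401 rad. 1 Julian year = 31557600 s, so 2.012 Julian year = 2.012 * 31557600 = 63493891 s. Combine: 0.0010873401 rad / 63493891 s = 1.7125114e-11 rad/s. 1 deg/s = 0.017453293 rad/s, so 1.7125114e-11 rad/s = 1.7125114e-11 / 0.017453293 = 9.8119675e-10 deg/s ≈ 9.812e-10 deg/s (4 s.f.).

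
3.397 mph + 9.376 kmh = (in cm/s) 1 mph = 0.44704 m/s, so 3.397 mph = 3.397 * 0.44704 = 1.5185949 m/s. 1 kmh = 0.27777778 m/s, so 9.376 kmh = 9.376 * 0.27777778 = 2.6044444 m/s. Sum: 1.5185949 + 2.6044444 = 4.1230393 m/s. 1 cm/s = 0.01 m/s, so 4.1230393 m/s = 4.1230393 / 0.01 = 412.30393 cm/s ≈ 412.3 cm/s (4 s.f.). Final answer: 412.3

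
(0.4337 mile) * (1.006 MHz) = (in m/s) 7.022e+08. Check: 1 mile = 1609.344 m, so 0.4337 mile = 0.4337 * 1609.344 = 697.97249 m. 1 MHz = 1000000 Hz, so 1.006 MHz = 1.006 * 1000000 = 1006000 Hz. Combine: 697.97249 m * 1006000 Hz = 7.0216033e+08 m/s. Result: 7.0216033e+08 m/s ≈ 7.022e+08 m/s (4 s.f.).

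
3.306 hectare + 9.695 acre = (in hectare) 1 hectare = 10000 m^2, so 3.306 hectare = 3.306 * 10000 = 33060 m^2. 1 acre = 4046.8564 m^2, so 9.695 acre = 9.695 * 4046.8564 = 39234.273 m^2. Sum: 33060 + 39234.273 = 72294.273 m^2. 1 hectare = 10000 m^2, so 72294.273 m^2 = 72294.273 / 10000 = 7.2294273 hectare ≈ 7.229 hectare (4 s.f.). Final answer: 7.229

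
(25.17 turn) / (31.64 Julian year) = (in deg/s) 1 turn = 6.2831853 rad, so 25.17 turn = 25.17 * 6.2831853 = 158.14777 rad. 1 Julian year = 31557600 s, so 31.64 Julian year = 31.64 * 31557600 = 9.9848246e+08 s. Combine: 158.14777 rad / 9.9848246e+08 s = 1.5838813e-07 rad/s. 1 deg/s = 0.017453293 rad/s, so 1.5838813e-07 rad/s = 1.5838813e-07 / 0.017453293 = 9.0749716e-06 deg/s ≈ 9.075e-06 deg/s (4 s.f.). Final answer: 9.075e-06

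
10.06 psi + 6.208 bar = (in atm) 6.811. Check: 1 psi = 6894.7573 Pa, so 10.06 psi = 10.06 * 6894.7573 = 69361.258 Pa. 1 bar = 100000 Pa, so 6.208 bar = 6.208 * 100000 = 620800 Pa. Sum: 69361.258 + 620800 = 690161.26 Pa. 1 atm = 101325 Pa, so 690161.26 Pa = 690161.26 / 101325 = 6.811362 atm ≈ 6.811 atm (4 s.f.).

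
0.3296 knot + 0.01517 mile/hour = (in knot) 1 knot = 0.51444444 m/s, so 0.3296 knot = 0.3296 * 0.51444444 = 0.16956089 m/s. 1 mile/hour = 0.44704 m/s, so 0.01517 mile/hour = 0.01517 * 0.44704 = 0.0067815968 m/s. Sum: 0.16956089 + 0.0067815968 = 0.17634249 m/s. 1 knot = 0.51444444 m/s, so 0.17634249 m/s = 0.17634249 / 0.51444444 = 0.34278237 knot ≈ 0.3428 knot (4 s.f.). Final answer: 0.3428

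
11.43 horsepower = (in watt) 8523. Check: 1 horsepower = 745.69987 W, so 11.43 horsepower = 11.43 * 745.69987 = 8523.3495 W. 8523.3495 W = 8523.3495 watt ≈ 8523 watt (4 s.f.).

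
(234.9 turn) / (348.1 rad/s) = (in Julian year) 1.344e-07. Check: 1 turn = 6.2831853 rad, so 234.9 turn = 234.9 * 6.2831853 = 1475.9202 rad. 348.1 rad/s is already in rad/s. Combine: 1475.9202 rad / 348.1 rad/s = 4.2399317 s. 1 Julian year = 31557600 s, so 4.2399317 s = 4.2399317 / 31557600 = 1.3435533e-07 Julian year ≈ 1.344e-07 Julian year (4 s.f.).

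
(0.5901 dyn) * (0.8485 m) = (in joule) 1 dyn = 1e-05 N, so 0.5901 dyn = 0.5901 * 1e-05 = 5.901e-06 N. 0.8485 m is already in m. Combine: 5.901e-06 N * 0.8485 m = 5.0069985e-06 J. 5.0069985e-06 J = 5.0069985e-06 joule ≈ 5.007e-06 joule (4 s.f.). Final answer: 5.007e-06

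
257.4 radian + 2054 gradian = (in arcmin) 9.958e+05. Check: 257.4 radian = 257.4 rad. 1 gradian = 0.015707963 rad, so 2054 gradian = 2054 * 0.015707963 = 32.264157 rad. Sum: 257.4 + 32.264157 = 289.66416 rad. 1 arcmin = 0.00029088821 rad, so 289.66416 rad = 289.66416 / 0.00029088821 = 995792.02 arcmin ≈ 9.958e+05 arcmin (4 s.f.).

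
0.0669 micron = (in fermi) 6.69e+07. Check: 1 micron = 1e-06 m, so 0.0669 micron = 0.0669 * 1e-06 = 6.69e-08 m. 1 fermi = 1e-15 m, so 6.69e-08 m = 6.69e-08 / 1e-15 = 66900000 fermi ≈ 6.69e+07 fermi (4 s.f.).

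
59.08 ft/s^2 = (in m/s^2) 1 ft/s^2 = 0.3048 m/s^2, so 59.08 ft/s^2 = 59.08 * 0.3048 = 18.007584 m/s^2. Result: 18.007584 m/s^2 ≈ 18.01 m/s^2 (4 s.f.). Final answer: 18.01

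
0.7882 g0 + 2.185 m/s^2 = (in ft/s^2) 32.53. Check: 1 g0 = 9.80665 m/s^2, so 0.7882 g0 = 0.7882 * 9.80665 = 7.7296015 m/s^2. 2.185 m/s^2 is already in m/s^2. Sum: 7.7296015 + 2.185 = 9.9146015 m/s^2. 1 ft/s^2 = 0.3048 m/s^2, so 9.9146015 m/s^2 = 9.9146015 / 0.3048 = 32.52822 ft/s^2 ≈ 32.53 ft/s^2 (4 s.f.).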